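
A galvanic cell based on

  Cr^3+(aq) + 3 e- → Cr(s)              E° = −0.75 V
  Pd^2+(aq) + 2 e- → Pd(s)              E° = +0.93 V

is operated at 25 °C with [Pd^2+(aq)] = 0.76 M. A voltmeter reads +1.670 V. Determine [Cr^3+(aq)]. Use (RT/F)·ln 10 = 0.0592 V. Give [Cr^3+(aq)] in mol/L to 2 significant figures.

With Pd²⁺/Pd at the cathode and Cr³⁺/Cr at the anode, E°cell = +0.93 − (−0.75) = +1.68 V (n = 6).
Rearranging E = E° − (0.0592/n)·log Q gives log Q = 6(+1.68 − (+1.670))/0.0592 = 1.014.
The balanced reaction is 3 Pd^2+(aq) + 2 Cr(s) → 3 Pd(s) + 2 Cr^3+(aq), so Q = [Cr^3+(aq)]^2 / [Pd^2+(aq)]^3.
Isolating [Cr^3+(aq)] in Q = 10^{1.014} yields log [Cr^3+(aq)] = 0.328, i.e. 2.1 M.

2.1 M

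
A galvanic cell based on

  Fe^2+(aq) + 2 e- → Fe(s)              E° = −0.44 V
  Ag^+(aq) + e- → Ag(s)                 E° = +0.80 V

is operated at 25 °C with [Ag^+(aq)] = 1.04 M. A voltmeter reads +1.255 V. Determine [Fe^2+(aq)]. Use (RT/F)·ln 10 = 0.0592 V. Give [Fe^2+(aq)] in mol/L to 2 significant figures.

0.34 M

The Ag⁺/Ag couple has the larger reduction potential, so it is the cathode: E°cell = +0.80 − (−0.44) = +1.24 V and n = 2.
Rearranging E = E° − (0.0592/n)·log Q gives log Q = 2(+1.24 − (+1.255))/0.0592 = −0.507.
The balanced reaction is 2 Ag^+(aq) + Fe(s) → 2 Ag(s) + Fe^2+(aq), so Q = [Fe^2+(aq)] / [Ag^+(aq)]^2.
Solving for the unknown gives log [Fe^2+(aq)] = −0.473, so [Fe^2+(aq)] ≈ 0.34 M.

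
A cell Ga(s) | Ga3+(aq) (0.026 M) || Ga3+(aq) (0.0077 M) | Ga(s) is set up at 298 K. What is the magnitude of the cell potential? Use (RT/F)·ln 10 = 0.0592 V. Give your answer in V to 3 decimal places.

For a concentration cell E°cell = 0, since both electrodes use the same couple.
The compartment with the higher Ga3+(aq) concentration (0.026 M) acts as the cathode; ions are reduced there and produced at the dilute (0.0077 M) anode.
With n = 3, Ecell = −(0.0592/3)·log([dilute]/[conc]) = −(0.0592/3)·log(0.0077/0.026) = +0.010 V.

0.010 V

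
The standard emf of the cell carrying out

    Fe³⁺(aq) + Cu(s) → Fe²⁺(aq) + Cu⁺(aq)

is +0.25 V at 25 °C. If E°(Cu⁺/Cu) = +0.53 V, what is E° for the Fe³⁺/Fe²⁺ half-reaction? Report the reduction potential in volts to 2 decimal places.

In the reaction as written the Fe³⁺/Fe²⁺ couple is reduced (cathode) and Cu⁺/Cu is oxidized (anode), so E°cell = E°(Fe³⁺/Fe²⁺) − E°(Cu⁺/Cu).
E°(Fe³⁺/Fe²⁺) = E°cell + E°(anode) = +0.25 + (+0.53) = +0.78 V.

+0.78 V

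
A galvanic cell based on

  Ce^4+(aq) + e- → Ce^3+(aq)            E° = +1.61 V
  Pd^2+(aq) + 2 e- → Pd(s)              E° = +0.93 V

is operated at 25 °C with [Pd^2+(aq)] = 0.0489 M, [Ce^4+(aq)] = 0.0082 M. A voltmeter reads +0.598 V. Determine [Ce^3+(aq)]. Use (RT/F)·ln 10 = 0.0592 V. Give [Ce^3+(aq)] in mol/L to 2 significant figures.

With Ce⁴⁺/Ce³⁺ at the cathode and Pd²⁺/Pd at the anode, E°cell = +1.61 − (+0.93) = +0.68 V (n = 2).
From the Nernst equation, log Q = n(E° − E)/0.0592 = 2·(+0.68 − (+0.598))/0.0592 = 2.770.
For 2 Ce^4+(aq) + Pd(s) → 2 Ce^3+(aq) + Pd^2+(aq), the reaction quotient is Q = ([Ce^3+(aq)]^2·[Pd^2+(aq)]) / [Ce^4+(aq)]^2.
Isolating [Ce^3+(aq)] in Q = 10^{2.770} yields log [Ce^3+(aq)] = −0.046, i.e. 0.90 M.

0.90 M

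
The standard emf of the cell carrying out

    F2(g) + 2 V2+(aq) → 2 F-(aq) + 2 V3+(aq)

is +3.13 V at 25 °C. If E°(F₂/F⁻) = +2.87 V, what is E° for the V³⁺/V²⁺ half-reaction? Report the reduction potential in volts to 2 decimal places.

In the reaction as written the F₂/F⁻ couple is reduced (cathode) and V³⁺/V²⁺ is oxidized (anode), so E°cell = E°(F₂/F⁻) − E°(V³⁺/V²⁺).
E°(V³⁺/V²⁺) = E°(cathode) − E°cell = +2.87 − (+3.13) = −0.26 V.

−0.26 V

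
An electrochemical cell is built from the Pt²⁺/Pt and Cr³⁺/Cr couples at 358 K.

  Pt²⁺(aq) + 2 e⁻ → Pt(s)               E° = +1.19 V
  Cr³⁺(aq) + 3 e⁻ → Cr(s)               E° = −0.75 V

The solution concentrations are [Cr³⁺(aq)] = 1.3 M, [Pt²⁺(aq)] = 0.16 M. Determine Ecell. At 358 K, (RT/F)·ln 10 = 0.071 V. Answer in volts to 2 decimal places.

Since E°(Pt²⁺/Pt) > E°(Cr³⁺/Cr), Pt²⁺/Pt serves as the cathode.
E°cell = E°cat − E°an = +1.19 − (−0.75) = +1.94 V; n = 6.
For the overall reaction 3 Pt²⁺(aq) + 2 Cr(s) → 3 Pt(s) + 2 Cr³⁺(aq), Q = [Cr³⁺(aq)]^2 / [Pt²⁺(aq)]^3 = 413, giving log Q = 2.616.
E = E° − (0.071/n)·log Q = +1.94 − (0.071/6)(2.616) = +1.91 V.

+1.91 V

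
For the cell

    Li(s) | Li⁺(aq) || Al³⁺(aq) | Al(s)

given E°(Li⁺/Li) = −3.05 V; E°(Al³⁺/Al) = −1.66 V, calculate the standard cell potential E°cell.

By convention the left-hand electrode in cell notation is the anode (oxidation) and the right-hand electrode is the cathode (reduction).
E°cell = E°(right) − E°(left) = −1.66 − (−3.05) = +1.39 V.

+1.39 V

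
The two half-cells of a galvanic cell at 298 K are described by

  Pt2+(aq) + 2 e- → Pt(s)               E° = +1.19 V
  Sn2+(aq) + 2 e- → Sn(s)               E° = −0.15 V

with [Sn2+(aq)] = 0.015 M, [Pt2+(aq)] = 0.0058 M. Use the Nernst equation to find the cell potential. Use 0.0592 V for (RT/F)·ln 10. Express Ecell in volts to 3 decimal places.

Pt²⁺/Pt is reduced (cathode, E° = +1.19 V) and Sn²⁺/Sn is oxidized (anode).
E°cell = +1.19 − (−0.15) = +1.34 V, with n = 2 electrons transferred.
The balanced reaction is Pt2+(aq) + Sn(s) → Pt(s) + Sn2+(aq), so Q = [Sn2+(aq)] / [Pt2+(aq)] = 2.59 and log Q = 0.413.
By the Nernst equation, E = +1.34 − (0.0592/2)·(0.413) = +1.328 V.

+1.328 V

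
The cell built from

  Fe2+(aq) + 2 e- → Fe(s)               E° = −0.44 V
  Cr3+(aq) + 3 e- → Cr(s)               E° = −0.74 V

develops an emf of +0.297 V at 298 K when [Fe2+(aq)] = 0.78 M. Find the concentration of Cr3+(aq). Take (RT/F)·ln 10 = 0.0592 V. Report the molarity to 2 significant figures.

With Fe²⁺/Fe at the cathode and Cr³⁺/Cr at the anode, E°cell = −0.44 − (−0.74) = +0.30 V (n = 6).
Rearranging E = E° − (0.0592/n)·log Q gives log Q = 6(+0.30 − (+0.297))/0.0592 = 0.304.
The balanced reaction is 3 Fe2+(aq) + 2 Cr(s) → 3 Fe(s) + 2 Cr3+(aq), so Q = [Cr3+(aq)]^2 / [Fe2+(aq)]^3.
Substituting the known concentrations and solving, log [Cr3+(aq)] = −0.010 and [Cr3+(aq)] = 0.98 M.

0.98 M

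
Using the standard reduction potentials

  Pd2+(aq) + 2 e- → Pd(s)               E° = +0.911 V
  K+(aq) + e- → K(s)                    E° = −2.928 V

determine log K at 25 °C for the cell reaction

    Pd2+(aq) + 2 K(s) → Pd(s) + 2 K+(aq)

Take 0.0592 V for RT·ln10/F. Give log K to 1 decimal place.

The Pd²⁺/Pd couple is reduced (cathode); E°cell = +0.911 − (−2.928) = +3.839 V with n = 2.
At equilibrium E = 0, so log K = nE°cell / 0.0592 = (2)(+3.839) / 0.0592 = 129.7.

log K = 129.7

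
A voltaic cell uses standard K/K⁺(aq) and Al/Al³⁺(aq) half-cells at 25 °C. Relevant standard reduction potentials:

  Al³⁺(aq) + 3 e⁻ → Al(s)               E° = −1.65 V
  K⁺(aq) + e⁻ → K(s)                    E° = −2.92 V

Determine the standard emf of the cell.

+1.27 V

The Al³⁺/Al couple has the higher E°, so Al ion is reduced (cathode) and K is oxidized (anode).
E°cell = E°(cathode) − E°(anode) = −1.65 − (−2.92) = +1.27 V.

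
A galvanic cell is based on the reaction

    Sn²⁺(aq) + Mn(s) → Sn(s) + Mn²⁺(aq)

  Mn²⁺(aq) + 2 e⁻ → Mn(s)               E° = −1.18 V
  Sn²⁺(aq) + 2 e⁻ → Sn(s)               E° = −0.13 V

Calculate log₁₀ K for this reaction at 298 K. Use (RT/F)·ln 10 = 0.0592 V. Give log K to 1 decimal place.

The Sn²⁺/Sn couple is reduced (cathode); E°cell = −0.13 − (−1.18) = +1.05 V with n = 2.
At equilibrium E = 0, so log K = nE°cell / 0.0592 = (2)(+1.05) / 0.0592 = 35.5.

log K = 35.5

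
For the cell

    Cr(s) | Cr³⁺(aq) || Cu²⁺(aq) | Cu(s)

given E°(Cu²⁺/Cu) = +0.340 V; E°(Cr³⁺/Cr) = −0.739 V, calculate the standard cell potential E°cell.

+1.079 V

By convention the left-hand electrode in cell notation is the anode (oxidation) and the right-hand electrode is the cathode (reduction).
E°cell = E°(right) − E°(left) = +0.340 − (−0.739) = +1.079 V.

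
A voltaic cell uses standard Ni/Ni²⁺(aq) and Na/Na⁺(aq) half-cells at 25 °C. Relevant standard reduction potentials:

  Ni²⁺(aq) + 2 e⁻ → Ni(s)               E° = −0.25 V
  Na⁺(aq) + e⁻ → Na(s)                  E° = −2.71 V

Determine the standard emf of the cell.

The Ni²⁺/Ni couple has the higher E°, so Ni ion is reduced (cathode) and Na is oxidized (anode).
E°cell = E°(cathode) − E°(anode) = −0.25 − (−2.71) = +2.46 V.

+2.46 V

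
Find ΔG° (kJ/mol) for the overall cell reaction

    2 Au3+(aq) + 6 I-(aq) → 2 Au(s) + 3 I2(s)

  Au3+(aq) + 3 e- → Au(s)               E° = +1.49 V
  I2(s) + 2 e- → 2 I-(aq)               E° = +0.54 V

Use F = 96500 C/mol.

In the reaction as written Au3+(aq) is reduced, so the Au³⁺/Au couple is the cathode and I₂/I⁻ is the anode.
E°cell = +1.49 − (+0.54) = +0.95 V; balancing electrons gives n = 6.
ΔG° = −nFE°cell = −(6)(96500)(+0.95) J/mol = −550 kJ/mol.

−550 kJ/mol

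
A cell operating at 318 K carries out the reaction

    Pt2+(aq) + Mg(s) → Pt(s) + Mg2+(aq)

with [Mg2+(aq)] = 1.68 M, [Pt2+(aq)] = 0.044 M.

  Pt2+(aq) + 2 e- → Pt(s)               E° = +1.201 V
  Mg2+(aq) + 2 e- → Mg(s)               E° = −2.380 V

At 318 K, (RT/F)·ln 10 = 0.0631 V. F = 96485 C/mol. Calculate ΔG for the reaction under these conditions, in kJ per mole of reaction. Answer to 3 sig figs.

−681 kJ/mol

E°cell = +1.201 − (−2.380) = +3.581 V; the balanced reaction transfers n = 2 electrons.
Q = [Mg2+(aq)] / [Pt2+(aq)] = 38.2, so log Q = 1.582 and E = +3.581 − (0.0631/2)(1.582) = +3.5311 V.
Finally ΔG = −nFE = −(2)(96485 C/mol)(+3.5311 V) = −681 kJ/mol.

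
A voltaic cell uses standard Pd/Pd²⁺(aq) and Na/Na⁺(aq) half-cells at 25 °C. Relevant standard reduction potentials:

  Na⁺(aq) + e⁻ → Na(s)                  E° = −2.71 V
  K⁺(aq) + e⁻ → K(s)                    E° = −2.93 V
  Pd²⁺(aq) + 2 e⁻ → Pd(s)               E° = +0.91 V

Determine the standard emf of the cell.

Of the two couples in this cell, the one with the more positive reduction potential is reduced at the cathode: here that is Pd²⁺/Pd (+0.91 V); Na⁺/Na (−2.71 V) is the anode.
E°cell = E°(cathode) − E°(anode) = +0.91 − (−2.71) = +3.62 V.

+3.62 V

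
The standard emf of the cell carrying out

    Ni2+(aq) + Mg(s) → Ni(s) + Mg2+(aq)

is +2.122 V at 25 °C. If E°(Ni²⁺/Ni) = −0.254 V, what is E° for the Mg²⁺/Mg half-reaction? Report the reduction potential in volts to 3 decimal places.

In the reaction as written the Ni²⁺/Ni couple is reduced (cathode) and Mg²⁺/Mg is oxidized (anode), so E°cell = E°(Ni²⁺/Ni) − E°(Mg²⁺/Mg).
E°(Mg²⁺/Mg) = E°(cathode) − E°cell = −0.254 − (+2.122) = −2.376 V.

−2.376 V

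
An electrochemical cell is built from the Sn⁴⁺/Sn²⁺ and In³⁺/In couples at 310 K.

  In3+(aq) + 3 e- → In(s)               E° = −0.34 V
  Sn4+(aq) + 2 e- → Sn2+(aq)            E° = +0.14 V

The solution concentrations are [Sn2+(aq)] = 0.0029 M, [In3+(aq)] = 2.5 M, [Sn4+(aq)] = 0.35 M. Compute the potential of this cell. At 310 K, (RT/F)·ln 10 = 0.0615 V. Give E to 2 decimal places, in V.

Sn⁴⁺/Sn²⁺ is reduced (cathode, E° = +0.14 V) and In³⁺/In is oxidized (anode).
E°cell = +0.14 − (−0.34) = +0.48 V, with n = 6 electrons transferred.
Balancing gives 3 Sn4+(aq) + 2 In(s) → 3 Sn2+(aq) + 2 In3+(aq); hence Q = ([Sn2+(aq)]^3·[In3+(aq)]^2) / [Sn4+(aq)]^3 = 3.56×10^−6 (log Q = −5.449).
By the Nernst equation, E = +0.48 − (0.0615/6)·(−5.449) = +0.54 V.

+0.54 V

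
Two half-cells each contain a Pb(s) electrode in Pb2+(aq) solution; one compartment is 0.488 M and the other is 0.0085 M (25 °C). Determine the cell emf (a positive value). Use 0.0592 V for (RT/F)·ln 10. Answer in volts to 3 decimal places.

0.052 V

For a concentration cell E°cell = 0, since both electrodes use the same couple.
The compartment with the higher Pb2+(aq) concentration (0.488 M) acts as the cathode; ions are reduced there and produced at the dilute (0.0085 M) anode.
With n = 2, Ecell = −(0.0592/2)·log([dilute]/[conc]) = −(0.0592/2)·log(0.0085/0.488) = +0.052 V.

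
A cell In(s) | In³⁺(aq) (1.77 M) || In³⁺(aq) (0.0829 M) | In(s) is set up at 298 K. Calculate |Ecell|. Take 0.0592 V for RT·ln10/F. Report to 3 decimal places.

For a concentration cell E°cell = 0, since both electrodes use the same couple.
The compartment with the higher In³⁺(aq) concentration (1.77 M) acts as the cathode; ions are reduced there and produced at the dilute (0.0829 M) anode.
With n = 3, Ecell = −(0.0592/3)·log([dilute]/[conc]) = −(0.0592/3)·log(0.0829/1.77) = +0.026 V.

0.026 V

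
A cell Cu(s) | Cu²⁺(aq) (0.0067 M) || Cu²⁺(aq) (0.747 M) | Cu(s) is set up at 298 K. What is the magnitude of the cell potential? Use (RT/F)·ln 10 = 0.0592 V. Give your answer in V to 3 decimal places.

For a concentration cell E°cell = 0, since both electrodes use the same couple.
The compartment with the higher Cu²⁺(aq) concentration (0.747 M) acts as the cathode; ions are reduced there and produced at the dilute (0.0067 M) anode.
With n = 2, Ecell = −(0.0592/2)·log([dilute]/[conc]) = −(0.0592/2)·log(0.0067/0.747) = +0.061 V.

0.061 V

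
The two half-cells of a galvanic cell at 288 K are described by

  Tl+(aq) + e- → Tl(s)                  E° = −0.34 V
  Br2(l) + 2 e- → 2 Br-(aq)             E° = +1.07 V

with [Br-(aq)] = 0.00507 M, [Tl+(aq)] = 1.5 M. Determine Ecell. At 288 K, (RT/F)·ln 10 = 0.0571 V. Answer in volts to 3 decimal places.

+1.531 V

Since E°(Br₂/Br⁻) > E°(Tl⁺/Tl), Br₂/Br⁻ serves as the cathode.
The standard potential is +1.07 − (−0.34) = +1.41 V and the balanced reaction transfers n = 2 electrons.
Balancing gives Br2(l) + 2 Tl(s) → 2 Br-(aq) + 2 Tl+(aq); hence Q = [Br-(aq)]^2·[Tl+(aq)]^2 = 5.78×10^−5 (log Q = −4.238).
E = E° − (0.0571/n)·log Q = +1.41 − (0.0571/2)(−4.238) = +1.531 V.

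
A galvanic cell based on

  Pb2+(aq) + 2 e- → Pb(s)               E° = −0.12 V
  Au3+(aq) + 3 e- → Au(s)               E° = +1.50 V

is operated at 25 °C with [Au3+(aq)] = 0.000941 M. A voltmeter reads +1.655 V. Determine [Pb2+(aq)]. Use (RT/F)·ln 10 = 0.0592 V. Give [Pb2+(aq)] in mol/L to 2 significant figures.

0.00063 M

With Au³⁺/Au at the cathode and Pb²⁺/Pb at the anode, E°cell = +1.50 − (−0.12) = +1.62 V (n = 6).
From the Nernst equation, log Q = n(E° − E)/0.0592 = 6·(+1.62 − (+1.655))/0.0592 = −3.547.
Balancing electrons gives 2 Au3+(aq) + 3 Pb(s) → 2 Au(s) + 3 Pb2+(aq); thus Q = [Pb2+(aq)]^3 / [Au3+(aq)]^2.
Substituting the known concentrations and solving, log [Pb2+(aq)] = −3.200 and [Pb2+(aq)] = 0.00063 M.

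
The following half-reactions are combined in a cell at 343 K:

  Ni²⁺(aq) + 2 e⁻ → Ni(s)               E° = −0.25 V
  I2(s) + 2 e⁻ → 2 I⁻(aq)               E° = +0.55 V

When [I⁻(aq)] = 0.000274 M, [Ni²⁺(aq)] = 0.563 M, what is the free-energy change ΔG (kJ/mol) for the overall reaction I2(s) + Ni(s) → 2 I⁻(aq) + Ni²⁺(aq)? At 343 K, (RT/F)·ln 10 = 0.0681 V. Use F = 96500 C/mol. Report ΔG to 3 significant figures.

−203 kJ/mol

E°cell = +0.55 − (−0.25) = +0.80 V; the balanced reaction transfers n = 2 electrons.
The reaction quotient is [I⁻(aq)]^2·[Ni²⁺(aq)] = 4.23×10^−8; by Nernst, E = +0.80 − (0.0681/2)(−7.374) = +1.0511 V.
ΔG = −nFE = −(2)(96500)(+1.0511) J/mol = −203 kJ/mol.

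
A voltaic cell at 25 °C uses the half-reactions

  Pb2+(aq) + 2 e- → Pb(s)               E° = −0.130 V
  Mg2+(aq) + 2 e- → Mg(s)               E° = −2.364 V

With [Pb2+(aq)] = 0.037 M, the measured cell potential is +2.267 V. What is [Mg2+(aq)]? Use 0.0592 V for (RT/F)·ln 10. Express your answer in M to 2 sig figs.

0.0028 M

With Pb²⁺/Pb at the cathode and Mg²⁺/Mg at the anode, E°cell = −0.130 − (−2.364) = +2.234 V (n = 2).
Rearranging E = E° − (0.0592/n)·log Q gives log Q = 2(+2.234 − (+2.267))/0.0592 = −1.115.
For Pb2+(aq) + Mg(s) → Pb(s) + Mg2+(aq), the reaction quotient is Q = [Mg2+(aq)] / [Pb2+(aq)].
Solving for the unknown gives log [Mg2+(aq)] = −2.547, so [Mg2+(aq)] ≈ 0.0028 M.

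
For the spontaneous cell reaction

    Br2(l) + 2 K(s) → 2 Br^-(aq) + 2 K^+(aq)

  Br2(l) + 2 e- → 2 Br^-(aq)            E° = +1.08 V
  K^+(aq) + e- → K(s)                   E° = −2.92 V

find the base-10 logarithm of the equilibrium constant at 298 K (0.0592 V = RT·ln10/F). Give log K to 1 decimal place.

log K = 135.1

The Br₂/Br⁻ couple is reduced (cathode); E°cell = +1.08 − (−2.92) = +4.00 V with n = 2.
At equilibrium E = 0, so log K = nE°cell / 0.0592 = (2)(+4.00) / 0.0592 = 135.1.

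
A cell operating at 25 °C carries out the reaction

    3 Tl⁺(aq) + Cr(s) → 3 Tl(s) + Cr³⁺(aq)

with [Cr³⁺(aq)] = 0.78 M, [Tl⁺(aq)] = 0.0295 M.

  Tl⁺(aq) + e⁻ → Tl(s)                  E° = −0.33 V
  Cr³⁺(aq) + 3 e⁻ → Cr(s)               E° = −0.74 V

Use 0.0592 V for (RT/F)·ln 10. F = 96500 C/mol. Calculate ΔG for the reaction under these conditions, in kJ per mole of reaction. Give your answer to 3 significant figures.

−93.1 kJ/mol

The standard cell potential is −0.33 − (−0.74) = +0.41 V, with n = 3 electrons in the balanced equation.
Q = [Cr³⁺(aq)] / [Tl⁺(aq)]^3 = 3.04×10^4, so log Q = 4.483 and E = +0.41 − (0.0592/3)(4.483) = +0.3215 V.
Finally ΔG = −nFE = −(3)(96500 C/mol)(+0.3215 V) = −93.1 kJ/mol.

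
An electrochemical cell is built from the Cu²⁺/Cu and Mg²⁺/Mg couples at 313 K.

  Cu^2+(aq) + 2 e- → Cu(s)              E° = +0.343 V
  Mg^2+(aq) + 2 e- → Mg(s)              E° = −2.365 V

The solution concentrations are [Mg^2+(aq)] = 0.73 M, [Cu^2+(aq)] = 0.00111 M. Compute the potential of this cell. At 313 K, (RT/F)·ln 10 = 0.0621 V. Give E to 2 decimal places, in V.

+2.62 V

The Cu²⁺/Cu couple has the more positive E°, so it is the cathode; Mg²⁺/Mg is the anode.
E°cell = E°cat − E°an = +0.343 − (−2.365) = +2.708 V; n = 2.
For the overall reaction Cu^2+(aq) + Mg(s) → Cu(s) + Mg^2+(aq), Q = [Mg^2+(aq)] / [Cu^2+(aq)] = 658, giving log Q = 2.818.
By the Nernst equation, E = +2.708 − (0.0621/2)·(2.818) = +2.62 V.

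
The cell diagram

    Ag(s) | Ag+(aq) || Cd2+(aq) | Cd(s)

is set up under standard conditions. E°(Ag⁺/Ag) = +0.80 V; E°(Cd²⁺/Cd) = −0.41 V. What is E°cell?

−1.21 V

By convention the left-hand electrode in cell notation is the anode (oxidation) and the right-hand electrode is the cathode (reduction).
E°cell = E°(right) − E°(left) = −0.41 − (+0.80) = −1.21 V.
The negative sign shows that, as written, the cell would require an external voltage to drive the reaction.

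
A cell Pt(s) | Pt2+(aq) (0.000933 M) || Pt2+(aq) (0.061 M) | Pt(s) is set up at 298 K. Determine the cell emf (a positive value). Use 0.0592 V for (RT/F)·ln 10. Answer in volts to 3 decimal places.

0.054 V

For a concentration cell E°cell = 0, since both electrodes use the same couple.
The compartment with the higher Pt2+(aq) concentration (0.061 M) acts as the cathode; ions are reduced there and produced at the dilute (0.000933 M) anode.
With n = 2, Ecell = −(0.0592/2)·log([dilute]/[conc]) = −(0.0592/2)·log(0.000933/0.061) = +0.054 V.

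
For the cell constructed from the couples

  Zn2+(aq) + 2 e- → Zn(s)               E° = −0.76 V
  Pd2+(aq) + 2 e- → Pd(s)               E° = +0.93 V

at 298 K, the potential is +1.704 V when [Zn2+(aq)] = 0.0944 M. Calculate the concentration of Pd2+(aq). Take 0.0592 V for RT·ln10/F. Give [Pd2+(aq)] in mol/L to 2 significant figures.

0.28 M

With Pd²⁺/Pd at the cathode and Zn²⁺/Zn at the anode, E°cell = +0.93 − (−0.76) = +1.69 V (n = 2).
Rearranging E = E° − (0.0592/n)·log Q gives log Q = 2(+1.69 − (+1.704))/0.0592 = −0.473.
Balancing electrons gives Pd2+(aq) + Zn(s) → Pd(s) + Zn2+(aq); thus Q = [Zn2+(aq)] / [Pd2+(aq)].
Solving for the unknown gives log [Pd2+(aq)] = −0.552, so [Pd2+(aq)] ≈ 0.28 M.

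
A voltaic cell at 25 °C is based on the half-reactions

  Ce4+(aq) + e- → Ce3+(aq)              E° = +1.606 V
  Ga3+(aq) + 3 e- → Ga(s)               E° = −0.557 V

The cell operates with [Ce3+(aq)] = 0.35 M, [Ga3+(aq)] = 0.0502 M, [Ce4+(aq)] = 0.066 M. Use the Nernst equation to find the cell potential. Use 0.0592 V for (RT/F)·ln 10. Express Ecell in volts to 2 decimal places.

+2.15 V

Since E°(Ce⁴⁺/Ce³⁺) > E°(Ga³⁺/Ga), Ce⁴⁺/Ce³⁺ serves as the cathode.
E°cell = E°cat − E°an = +1.606 − (−0.557) = +2.163 V; n = 3.
The balanced reaction is 3 Ce4+(aq) + Ga(s) → 3 Ce3+(aq) + Ga3+(aq), so Q = ([Ce3+(aq)]^3·[Ga3+(aq)]) / [Ce4+(aq)]^3 = 7.49 and log Q = 0.874.
Applying E = E° − (RT ln10/nF)·log Q gives +2.163 − (0.0592/3)(0.874) = +2.15 V.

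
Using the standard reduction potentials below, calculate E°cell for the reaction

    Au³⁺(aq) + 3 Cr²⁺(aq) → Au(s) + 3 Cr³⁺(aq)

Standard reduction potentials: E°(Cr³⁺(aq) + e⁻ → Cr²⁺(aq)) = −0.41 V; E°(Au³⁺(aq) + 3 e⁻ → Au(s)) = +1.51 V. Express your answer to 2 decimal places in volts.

+1.92 V

In the reaction as written, Au³⁺(aq) is reduced (cathode) and Cr³⁺(aq) is produced by oxidation at the anode.
E°cell = E°(cathode) − E°(anode) = +1.51 − (−0.41) = +1.92 V.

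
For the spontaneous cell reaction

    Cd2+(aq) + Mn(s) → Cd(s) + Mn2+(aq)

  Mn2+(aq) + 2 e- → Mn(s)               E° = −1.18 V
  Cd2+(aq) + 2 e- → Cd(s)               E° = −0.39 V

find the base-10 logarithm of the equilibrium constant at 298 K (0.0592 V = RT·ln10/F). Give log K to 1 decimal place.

The Cd²⁺/Cd couple is reduced (cathode); E°cell = −0.39 − (−1.18) = +0.79 V with n = 2.
At equilibrium E = 0, so log K = nE°cell / 0.0592 = (2)(+0.79) / 0.0592 = 26.7.

log K = 26.7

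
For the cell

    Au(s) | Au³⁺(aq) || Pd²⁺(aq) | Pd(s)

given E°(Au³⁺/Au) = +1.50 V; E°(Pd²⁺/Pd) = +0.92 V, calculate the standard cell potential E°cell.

−0.58 V

By convention the left-hand electrode in cell notation is the anode (oxidation) and the right-hand electrode is the cathode (reduction).
E°cell = E°(right) − E°(left) = +0.92 − (+1.50) = −0.58 V.
The negative sign shows that, as written, the cell would require an external voltage to drive the reaction.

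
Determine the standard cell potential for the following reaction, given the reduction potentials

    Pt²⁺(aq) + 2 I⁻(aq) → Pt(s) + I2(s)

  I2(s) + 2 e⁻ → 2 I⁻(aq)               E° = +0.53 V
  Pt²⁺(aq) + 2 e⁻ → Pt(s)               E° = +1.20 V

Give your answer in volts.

In the reaction as written, Pt²⁺(aq) is reduced (cathode) and I2(s) is produced by oxidation at the anode.
E°cell = E°(cathode) − E°(anode) = +1.20 − (+0.53) = +0.67 V.

+0.67 V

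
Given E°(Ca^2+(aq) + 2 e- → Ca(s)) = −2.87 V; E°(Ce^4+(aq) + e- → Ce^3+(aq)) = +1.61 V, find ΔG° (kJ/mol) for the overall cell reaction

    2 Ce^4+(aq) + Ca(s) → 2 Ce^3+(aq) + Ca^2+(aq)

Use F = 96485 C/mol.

−865 kJ/mol

In the reaction as written Ce^4+(aq) is reduced, so the Ce⁴⁺/Ce³⁺ couple is the cathode and Ca²⁺/Ca is the anode.
E°cell = +1.61 − (−2.87) = +4.48 V; balancing electrons gives n = 2.
ΔG° = −nFE°cell = −(2)(96485)(+4.48) J/mol = −865 kJ/mol.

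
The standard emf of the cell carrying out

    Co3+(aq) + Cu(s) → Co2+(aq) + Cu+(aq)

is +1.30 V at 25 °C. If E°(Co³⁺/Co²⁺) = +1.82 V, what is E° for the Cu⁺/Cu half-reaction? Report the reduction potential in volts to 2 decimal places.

In the reaction as written the Co³⁺/Co²⁺ couple is reduced (cathode) and Cu⁺/Cu is oxidized (anode), so E°cell = E°(Co³⁺/Co²⁺) − E°(Cu⁺/Cu).
E°(Cu⁺/Cu) = E°(cathode) − E°cell = +1.82 − (+1.30) = +0.52 V.

+0.52 V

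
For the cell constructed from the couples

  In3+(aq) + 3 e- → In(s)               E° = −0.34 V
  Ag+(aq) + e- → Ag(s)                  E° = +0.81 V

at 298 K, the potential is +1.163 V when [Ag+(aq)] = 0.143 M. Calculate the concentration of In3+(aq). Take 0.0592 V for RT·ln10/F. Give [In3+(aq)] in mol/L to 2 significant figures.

0.00064 M

Ag⁺/Ag is the cathode (higher E°); E°cell = +0.81 − (−0.34) = +1.15 V with n = 3.
Rearranging E = E° − (0.0592/n)·log Q gives log Q = 3(+1.15 − (+1.163))/0.0592 = −0.659.
For 3 Ag+(aq) + In(s) → 3 Ag(s) + In3+(aq), the reaction quotient is Q = [In3+(aq)] / [Ag+(aq)]^3.
Isolating [In3+(aq)] in Q = 10^{−0.659} yields log [In3+(aq)] = −3.193, i.e. 0.00064 M.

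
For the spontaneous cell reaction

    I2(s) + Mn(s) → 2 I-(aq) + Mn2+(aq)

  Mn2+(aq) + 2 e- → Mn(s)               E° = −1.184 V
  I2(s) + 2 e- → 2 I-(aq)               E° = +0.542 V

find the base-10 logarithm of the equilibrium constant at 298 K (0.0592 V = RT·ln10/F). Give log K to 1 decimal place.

The I₂/I⁻ couple is reduced (cathode); E°cell = +0.542 − (−1.184) = +1.726 V with n = 2.
At equilibrium E = 0, so log K = nE°cell / 0.0592 = (2)(+1.726) / 0.0592 = 58.3.

log K = 58.3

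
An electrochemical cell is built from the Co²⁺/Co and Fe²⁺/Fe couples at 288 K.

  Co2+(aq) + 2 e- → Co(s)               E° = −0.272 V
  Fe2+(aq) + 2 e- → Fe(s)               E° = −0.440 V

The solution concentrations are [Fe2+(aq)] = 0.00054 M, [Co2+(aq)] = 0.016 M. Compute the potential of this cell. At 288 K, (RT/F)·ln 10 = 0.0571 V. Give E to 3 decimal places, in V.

+0.210 V

Since E°(Co²⁺/Co) > E°(Fe²⁺/Fe), Co²⁺/Co serves as the cathode.
The standard potential is −0.272 − (−0.440) = +0.168 V and the balanced reaction transfers n = 2 electrons.
The balanced reaction is Co2+(aq) + Fe(s) → Co(s) + Fe2+(aq), so Q = [Fe2+(aq)] / [Co2+(aq)] = 0.0338 and log Q = −1.472.
Applying E = E° − (RT ln10/nF)·log Q gives +0.168 − (0.0571/2)(−1.472) = +0.210 V.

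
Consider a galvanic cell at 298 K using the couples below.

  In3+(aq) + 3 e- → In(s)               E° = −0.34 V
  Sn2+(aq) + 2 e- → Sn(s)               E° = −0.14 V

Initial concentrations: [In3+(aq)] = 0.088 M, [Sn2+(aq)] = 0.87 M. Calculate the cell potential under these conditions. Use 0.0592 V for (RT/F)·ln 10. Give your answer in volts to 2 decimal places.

+0.22 V

Sn²⁺/Sn is reduced (cathode, E° = −0.14 V) and In³⁺/In is oxidized (anode).
The standard potential is −0.14 − (−0.34) = +0.20 V and the balanced reaction transfers n = 6 electrons.
Balancing gives 3 Sn2+(aq) + 2 In(s) → 3 Sn(s) + 2 In3+(aq); hence Q = [In3+(aq)]^2 / [Sn2+(aq)]^3 = 0.0118 (log Q = −1.930).
Applying E = E° − (RT ln10/nF)·log Q gives +0.20 − (0.0592/6)(−1.930) = +0.22 V.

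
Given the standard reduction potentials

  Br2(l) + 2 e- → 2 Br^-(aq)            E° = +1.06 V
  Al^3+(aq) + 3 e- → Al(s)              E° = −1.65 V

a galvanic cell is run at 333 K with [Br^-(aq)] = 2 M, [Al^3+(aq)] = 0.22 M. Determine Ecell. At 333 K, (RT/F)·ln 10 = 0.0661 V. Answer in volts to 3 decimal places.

The Br₂/Br⁻ couple has the more positive E°, so it is the cathode; Al³⁺/Al is the anode.
E°cell = E°cat − E°an = +1.06 − (−1.65) = +2.71 V; n = 6.
The balanced reaction is 3 Br2(l) + 2 Al(s) → 6 Br^-(aq) + 2 Al^3+(aq), so Q = [Br^-(aq)]^6·[Al^3+(aq)]^2 = 3.1 and log Q = 0.491.
By the Nernst equation, E = +2.71 − (0.0661/6)·(0.491) = +2.705 V.

+2.705 V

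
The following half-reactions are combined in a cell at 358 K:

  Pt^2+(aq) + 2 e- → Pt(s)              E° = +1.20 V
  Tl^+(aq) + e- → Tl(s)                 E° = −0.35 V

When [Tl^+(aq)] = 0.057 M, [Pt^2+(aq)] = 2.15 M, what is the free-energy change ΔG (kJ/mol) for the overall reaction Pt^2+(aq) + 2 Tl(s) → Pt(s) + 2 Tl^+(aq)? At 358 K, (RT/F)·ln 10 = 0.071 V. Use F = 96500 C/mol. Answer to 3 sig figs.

E°cell = +1.20 − (−0.35) = +1.55 V; the balanced reaction transfers n = 2 electrons.
The reaction quotient is [Tl^+(aq)]^2 / [Pt^2+(aq)] = 0.00151; by Nernst, E = +1.55 − (0.071/2)(−2.821) = +1.6501 V.
ΔG = −nFE = −(2)(96500)(+1.6501) J/mol = −318 kJ/mol.

−318 kJ/mol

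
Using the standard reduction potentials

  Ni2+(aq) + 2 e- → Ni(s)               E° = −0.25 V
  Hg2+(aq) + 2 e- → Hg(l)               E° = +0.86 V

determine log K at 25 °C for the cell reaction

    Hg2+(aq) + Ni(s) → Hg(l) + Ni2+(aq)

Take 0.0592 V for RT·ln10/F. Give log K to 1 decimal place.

The Hg²⁺/Hg couple is reduced (cathode); E°cell = +0.86 − (−0.25) = +1.11 V with n = 2.
At equilibrium E = 0, so log K = nE°cell / 0.0592 = (2)(+1.11) / 0.0592 = 37.5.

log K = 37.5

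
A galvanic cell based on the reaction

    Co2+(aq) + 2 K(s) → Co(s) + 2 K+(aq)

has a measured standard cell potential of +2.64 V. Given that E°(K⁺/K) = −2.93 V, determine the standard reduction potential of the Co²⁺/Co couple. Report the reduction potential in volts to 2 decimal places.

In the reaction as written the Co²⁺/Co couple is reduced (cathode) and K⁺/K is oxidized (anode), so E°cell = E°(Co²⁺/Co) − E°(K⁺/K).
E°(Co²⁺/Co) = E°cell + E°(anode) = +2.64 + (−2.93) = −0.29 V.

−0.29 V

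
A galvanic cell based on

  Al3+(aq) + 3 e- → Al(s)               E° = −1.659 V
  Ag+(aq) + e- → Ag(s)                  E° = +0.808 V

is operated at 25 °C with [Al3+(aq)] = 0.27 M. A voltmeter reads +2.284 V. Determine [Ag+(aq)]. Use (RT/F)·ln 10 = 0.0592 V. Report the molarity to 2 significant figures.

With Ag⁺/Ag at the cathode and Al³⁺/Al at the anode, E°cell = +0.808 − (−1.659) = +2.467 V (n = 3).
Since E = E° − (0.0592/n)·log Q, log Q = n(E° − E)/0.0592 = 9.274.
Balancing electrons gives 3 Ag+(aq) + Al(s) → 3 Ag(s) + Al3+(aq); thus Q = [Al3+(aq)] / [Ag+(aq)]^3.
Isolating [Ag+(aq)] in Q = 10^{9.274} yields log [Ag+(aq)] = −3.281, i.e. 0.00052 M.

0.00052 M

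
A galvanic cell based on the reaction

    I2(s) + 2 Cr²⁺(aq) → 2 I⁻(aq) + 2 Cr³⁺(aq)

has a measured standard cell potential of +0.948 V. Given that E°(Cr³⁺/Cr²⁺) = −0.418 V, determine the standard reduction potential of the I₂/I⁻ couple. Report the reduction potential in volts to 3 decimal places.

+0.530 V

In the reaction as written the I₂/I⁻ couple is reduced (cathode) and Cr³⁺/Cr²⁺ is oxidized (anode), so E°cell = E°(I₂/I⁻) − E°(Cr³⁺/Cr²⁺).
E°(I₂/I⁻) = E°cell + E°(anode) = +0.948 + (−0.418) = +0.530 V.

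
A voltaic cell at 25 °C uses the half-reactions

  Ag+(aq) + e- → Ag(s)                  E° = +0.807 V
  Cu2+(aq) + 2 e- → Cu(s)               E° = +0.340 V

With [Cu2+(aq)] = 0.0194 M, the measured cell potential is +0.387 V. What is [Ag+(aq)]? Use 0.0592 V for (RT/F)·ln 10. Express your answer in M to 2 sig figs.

0.0062 M

The Ag⁺/Ag couple has the larger reduction potential, so it is the cathode: E°cell = +0.807 − (+0.340) = +0.467 V and n = 2.
Rearranging E = E° − (0.0592/n)·log Q gives log Q = 2(+0.467 − (+0.387))/0.0592 = 2.703.
The balanced reaction is 2 Ag+(aq) + Cu(s) → 2 Ag(s) + Cu2+(aq), so Q = [Cu2+(aq)] / [Ag+(aq)]^2.
Substituting the known concentrations and solving, log [Ag+(aq)] = −2.208 and [Ag+(aq)] = 0.0062 M.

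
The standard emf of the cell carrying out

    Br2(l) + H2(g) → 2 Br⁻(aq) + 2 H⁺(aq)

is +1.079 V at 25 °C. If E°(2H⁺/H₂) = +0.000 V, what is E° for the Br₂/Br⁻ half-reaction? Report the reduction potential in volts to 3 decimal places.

+1.079 V

In the reaction as written the Br₂/Br⁻ couple is reduced (cathode) and 2H⁺/H₂ is oxidized (anode), so E°cell = E°(Br₂/Br⁻) − E°(2H⁺/H₂).
E°(Br₂/Br⁻) = E°cell + E°(anode) = +1.079 + (+0.000) = +1.079 V.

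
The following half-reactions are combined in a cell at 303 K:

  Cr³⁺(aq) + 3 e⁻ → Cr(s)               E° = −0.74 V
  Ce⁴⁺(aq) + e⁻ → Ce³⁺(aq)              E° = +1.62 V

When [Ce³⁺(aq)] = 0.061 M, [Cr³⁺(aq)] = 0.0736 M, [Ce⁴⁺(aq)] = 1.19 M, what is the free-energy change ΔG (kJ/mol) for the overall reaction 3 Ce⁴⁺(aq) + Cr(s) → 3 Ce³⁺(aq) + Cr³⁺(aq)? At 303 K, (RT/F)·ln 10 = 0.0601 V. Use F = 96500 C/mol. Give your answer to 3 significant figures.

The standard cell potential is +1.62 − (−0.74) = +2.36 V, with n = 3 electrons in the balanced equation.
The reaction quotient is ([Ce³⁺(aq)]^3·[Cr³⁺(aq)]) / [Ce⁴⁺(aq)]^3 = 9.91×10^−6; by Nernst, E = +2.36 − (0.0601/3)(−5.004) = +2.4602 V.
Then ΔG = −nFE = −3 × 96500 × +2.4602 J/mol = −712 kJ/mol.

−712 kJ/mol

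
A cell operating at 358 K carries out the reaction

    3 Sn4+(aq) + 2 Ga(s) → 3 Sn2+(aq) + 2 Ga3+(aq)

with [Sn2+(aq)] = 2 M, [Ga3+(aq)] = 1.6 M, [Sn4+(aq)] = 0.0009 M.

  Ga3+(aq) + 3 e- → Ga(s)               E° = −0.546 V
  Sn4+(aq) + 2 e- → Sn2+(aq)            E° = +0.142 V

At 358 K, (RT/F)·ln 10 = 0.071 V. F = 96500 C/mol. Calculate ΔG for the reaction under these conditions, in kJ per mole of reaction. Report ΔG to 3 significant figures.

With Sn⁴⁺/Sn²⁺ reduced at the cathode, E°cell = +0.142 − (−0.546) = +0.688 V and n = 6.
The reaction quotient is ([Sn2+(aq)]^3·[Ga3+(aq)]^2) / [Sn4+(aq)]^3 = 2.81×10^10; by Nernst, E = +0.688 − (0.071/6)(10.449) = +0.5644 V.
ΔG = −nFE = −(6)(96500)(+0.5644) J/mol = −327 kJ/mol.

−327 kJ/mol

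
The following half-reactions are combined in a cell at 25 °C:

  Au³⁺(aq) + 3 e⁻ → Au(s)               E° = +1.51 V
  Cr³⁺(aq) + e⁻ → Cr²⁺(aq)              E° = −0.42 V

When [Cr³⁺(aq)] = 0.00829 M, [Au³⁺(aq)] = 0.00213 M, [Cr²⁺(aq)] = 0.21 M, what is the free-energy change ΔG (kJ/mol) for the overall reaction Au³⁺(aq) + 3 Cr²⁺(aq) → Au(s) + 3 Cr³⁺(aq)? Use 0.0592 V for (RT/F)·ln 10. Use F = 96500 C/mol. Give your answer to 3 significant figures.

−568 kJ/mol

The standard cell potential is +1.51 − (−0.42) = +1.93 V, with n = 3 electrons in the balanced equation.
Q = [Cr³⁺(aq)]^3 / ([Au³⁺(aq)]·[Cr²⁺(aq)]^3) = 0.0289, so log Q = −1.539 and E = +1.93 − (0.0592/3)(−1.539) = +1.9604 V.
Then ΔG = −nFE = −3 × 96500 × +1.9604 J/mol = −568 kJ/mol.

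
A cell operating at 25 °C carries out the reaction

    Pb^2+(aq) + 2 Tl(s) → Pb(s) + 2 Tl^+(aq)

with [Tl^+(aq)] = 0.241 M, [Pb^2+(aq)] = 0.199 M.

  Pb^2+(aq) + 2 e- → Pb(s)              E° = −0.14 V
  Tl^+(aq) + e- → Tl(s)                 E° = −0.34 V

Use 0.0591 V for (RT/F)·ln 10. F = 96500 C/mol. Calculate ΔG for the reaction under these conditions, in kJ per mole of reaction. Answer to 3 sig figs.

−41.6 kJ/mol

The standard cell potential is −0.14 − (−0.34) = +0.20 V, with n = 2 electrons in the balanced equation.
Q = [Tl^+(aq)]^2 / [Pb^2+(aq)] = 0.292, so log Q = −0.535 and E = +0.20 − (0.0591/2)(−0.535) = +0.2158 V.
Then ΔG = −nFE = −2 × 96500 × +0.2158 J/mol = −41.6 kJ/mol.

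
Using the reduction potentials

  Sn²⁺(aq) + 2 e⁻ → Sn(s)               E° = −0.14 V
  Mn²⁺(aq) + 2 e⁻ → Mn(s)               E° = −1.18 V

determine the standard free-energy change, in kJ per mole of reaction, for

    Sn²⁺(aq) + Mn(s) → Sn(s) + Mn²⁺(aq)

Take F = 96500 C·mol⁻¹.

−201 kJ/mol

In the reaction as written Sn²⁺(aq) is reduced, so the Sn²⁺/Sn couple is the cathode and Mn²⁺/Mn is the anode.
E°cell = −0.14 − (−1.18) = +1.04 V; balancing electrons gives n = 2.
ΔG° = −nFE°cell = −(2)(96500)(+1.04) J/mol = −201 kJ/mol.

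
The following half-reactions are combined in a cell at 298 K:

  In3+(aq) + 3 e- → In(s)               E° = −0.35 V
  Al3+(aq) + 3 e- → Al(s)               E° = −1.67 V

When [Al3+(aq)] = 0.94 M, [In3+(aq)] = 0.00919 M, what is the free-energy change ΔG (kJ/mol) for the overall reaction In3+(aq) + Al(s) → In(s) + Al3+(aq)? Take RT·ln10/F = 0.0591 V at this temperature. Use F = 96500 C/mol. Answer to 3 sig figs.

−371 kJ/mol

E°cell = −0.35 − (−1.67) = +1.32 V; the balanced reaction transfers n = 3 electrons.
Here Q = [Al3+(aq)] / [In3+(aq)] = 102 (log Q = 2.010), giving E = +1.32 − (0.0591/3)·(2.010) = +1.2804 V.
ΔG = −nFE = −(3)(96500)(+1.2804) J/mol = −371 kJ/mol.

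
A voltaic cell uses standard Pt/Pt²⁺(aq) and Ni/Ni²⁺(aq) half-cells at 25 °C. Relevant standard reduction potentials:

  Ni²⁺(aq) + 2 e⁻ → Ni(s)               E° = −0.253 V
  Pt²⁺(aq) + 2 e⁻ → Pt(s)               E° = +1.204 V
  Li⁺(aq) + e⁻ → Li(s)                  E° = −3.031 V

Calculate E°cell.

+1.457 V

Of the two couples in this cell, the one with the more positive reduction potential is reduced at the cathode: here that is Pt²⁺/Pt (+1.204 V); Ni²⁺/Ni (−0.253 V) is the anode.
E°cell = E°(cathode) − E°(anode) = +1.204 − (−0.253) = +1.457 V.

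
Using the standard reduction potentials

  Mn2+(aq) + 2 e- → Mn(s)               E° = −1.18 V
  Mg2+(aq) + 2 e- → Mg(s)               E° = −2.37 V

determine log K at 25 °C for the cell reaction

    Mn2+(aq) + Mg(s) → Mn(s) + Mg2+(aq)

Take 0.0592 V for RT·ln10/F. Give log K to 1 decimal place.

log K = 40.2

The Mn²⁺/Mn couple is reduced (cathode); E°cell = −1.18 − (−2.37) = +1.19 V with n = 2.
At equilibrium E = 0, so log K = nE°cell / 0.0592 = (2)(+1.19) / 0.0592 = 40.2.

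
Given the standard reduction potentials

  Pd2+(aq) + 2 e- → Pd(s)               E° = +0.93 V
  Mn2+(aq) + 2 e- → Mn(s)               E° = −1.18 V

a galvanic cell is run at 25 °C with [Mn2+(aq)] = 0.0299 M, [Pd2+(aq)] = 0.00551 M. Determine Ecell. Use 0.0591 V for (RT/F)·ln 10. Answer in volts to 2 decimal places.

Pd²⁺/Pd is reduced (cathode, E° = +0.93 V) and Mn²⁺/Mn is oxidized (anode).
The standard potential is +0.93 − (−1.18) = +2.11 V and the balanced reaction transfers n = 2 electrons.
The balanced reaction is Pd2+(aq) + Mn(s) → Pd(s) + Mn2+(aq), so Q = [Mn2+(aq)] / [Pd2+(aq)] = 5.43 and log Q = 0.735.
Applying E = E° − (RT ln10/nF)·log Q gives +2.11 − (0.0591/2)(0.735) = +2.09 V.

+2.09 V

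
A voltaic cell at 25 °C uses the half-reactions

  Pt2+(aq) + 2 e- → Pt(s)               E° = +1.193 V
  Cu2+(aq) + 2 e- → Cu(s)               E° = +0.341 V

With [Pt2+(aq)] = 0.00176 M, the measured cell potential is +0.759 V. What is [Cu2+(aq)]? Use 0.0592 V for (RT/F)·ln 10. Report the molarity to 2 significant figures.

Pt²⁺/Pt is the cathode (higher E°); E°cell = +1.193 − (+0.341) = +0.852 V with n = 2.
Since E = E° − (0.0592/n)·log Q, log Q = n(E° − E)/0.0592 = 3.142.
The balanced reaction is Pt2+(aq) + Cu(s) → Pt(s) + Cu2+(aq), so Q = [Cu2+(aq)] / [Pt2+(aq)].
Substituting the known concentrations and solving, log [Cu2+(aq)] = 0.388 and [Cu2+(aq)] = 2.4 M.

2.4 M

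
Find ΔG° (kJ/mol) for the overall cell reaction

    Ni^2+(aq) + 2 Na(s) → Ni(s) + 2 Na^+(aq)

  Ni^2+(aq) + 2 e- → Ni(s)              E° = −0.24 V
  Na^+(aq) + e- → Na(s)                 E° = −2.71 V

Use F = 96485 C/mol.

−477 kJ/mol

In the reaction as written Ni^2+(aq) is reduced, so the Ni²⁺/Ni couple is the cathode and Na⁺/Na is the anode.
E°cell = −0.24 − (−2.71) = +2.47 V; balancing electrons gives n = 2.
ΔG° = −nFE°cell = −(2)(96485)(+2.47) J/mol = −477 kJ/mol.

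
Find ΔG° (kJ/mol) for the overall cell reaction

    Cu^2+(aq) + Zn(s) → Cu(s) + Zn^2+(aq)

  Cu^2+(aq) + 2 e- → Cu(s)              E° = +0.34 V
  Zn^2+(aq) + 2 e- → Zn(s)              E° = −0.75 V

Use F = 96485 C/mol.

In the reaction as written Cu^2+(aq) is reduced, so the Cu²⁺/Cu couple is the cathode and Zn²⁺/Zn is the anode.
E°cell = +0.34 − (−0.75) = +1.09 V; balancing electrons gives n = 2.
ΔG° = −nFE°cell = −(2)(96485)(+1.09) J/mol = −210 kJ/mol.

−210 kJ/mol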